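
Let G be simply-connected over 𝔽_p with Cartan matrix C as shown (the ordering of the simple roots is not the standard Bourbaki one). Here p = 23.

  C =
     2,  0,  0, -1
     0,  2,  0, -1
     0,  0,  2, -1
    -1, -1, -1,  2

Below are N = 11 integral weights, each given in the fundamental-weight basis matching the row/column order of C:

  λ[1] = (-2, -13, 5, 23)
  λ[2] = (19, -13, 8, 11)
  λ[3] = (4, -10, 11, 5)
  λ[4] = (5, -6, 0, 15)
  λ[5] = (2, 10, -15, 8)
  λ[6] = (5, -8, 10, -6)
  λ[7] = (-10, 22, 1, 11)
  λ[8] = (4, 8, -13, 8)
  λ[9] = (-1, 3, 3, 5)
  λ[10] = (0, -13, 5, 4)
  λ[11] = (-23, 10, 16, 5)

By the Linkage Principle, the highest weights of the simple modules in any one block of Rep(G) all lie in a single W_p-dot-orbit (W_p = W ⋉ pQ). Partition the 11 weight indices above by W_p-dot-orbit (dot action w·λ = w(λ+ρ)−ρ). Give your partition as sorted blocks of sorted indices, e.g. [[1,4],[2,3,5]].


D_4 Cartan matrix, 4 simple roots permuted; ρ=(1,1,1,1).

λ_j+ρ reflected into Ā_23 (⟨·,θ^∨⟩≤23); 4-tuples as given:

  1: (6, 5, 1, 0);  2: (2, 6, 9, 3);  3: (2, 6, 9, 3);  4: (6, 5, 1, 0);  5: (2, 6, 9, 3);  6: (6, 5, 1, 0);  7: (2, 6, 9, 3);  8: (2, 6, 9, 3);  9: (0, 4, 4, 6);  10: (6, 5, 1, 0);  11: (6, 5, 1, 0)

Linkage partition of the 11 weights (3 classes, p=23):

[[1, 4, 6, 10, 11], [2, 3, 5, 7, 8], [9]]


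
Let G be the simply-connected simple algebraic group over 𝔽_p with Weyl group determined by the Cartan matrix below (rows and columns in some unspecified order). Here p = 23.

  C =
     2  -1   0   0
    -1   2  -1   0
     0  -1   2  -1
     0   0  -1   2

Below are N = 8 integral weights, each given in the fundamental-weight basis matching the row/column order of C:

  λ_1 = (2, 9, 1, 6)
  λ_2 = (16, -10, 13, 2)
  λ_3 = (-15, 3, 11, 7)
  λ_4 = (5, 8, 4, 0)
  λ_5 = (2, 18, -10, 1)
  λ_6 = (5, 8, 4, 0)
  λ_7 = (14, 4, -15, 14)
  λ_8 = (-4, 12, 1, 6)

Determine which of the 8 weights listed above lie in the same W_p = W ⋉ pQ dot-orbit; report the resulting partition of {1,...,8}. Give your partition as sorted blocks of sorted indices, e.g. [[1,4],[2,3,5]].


Root system A_4: the 4×4 matrix C matches after relabeling.

W_23-reps of the 8 weights in Ā_23 (same 4-coord order as C):

  1: (3, 10, 2, 7) · 2: (6, 9, 5, 1) · 3: (3, 10, 2, 7) · 4: (6, 9, 5, 1) · 5: (3, 10, 2, 7) · 6: (6, 9, 5, 1) · 7: (6, 9, 5, 1) · 8: (3, 10, 2, 7)

Linkage partition of the 8 weights (2 classes, p=23):

[[1, 3, 5, 8], [2, 4, 6, 7]]


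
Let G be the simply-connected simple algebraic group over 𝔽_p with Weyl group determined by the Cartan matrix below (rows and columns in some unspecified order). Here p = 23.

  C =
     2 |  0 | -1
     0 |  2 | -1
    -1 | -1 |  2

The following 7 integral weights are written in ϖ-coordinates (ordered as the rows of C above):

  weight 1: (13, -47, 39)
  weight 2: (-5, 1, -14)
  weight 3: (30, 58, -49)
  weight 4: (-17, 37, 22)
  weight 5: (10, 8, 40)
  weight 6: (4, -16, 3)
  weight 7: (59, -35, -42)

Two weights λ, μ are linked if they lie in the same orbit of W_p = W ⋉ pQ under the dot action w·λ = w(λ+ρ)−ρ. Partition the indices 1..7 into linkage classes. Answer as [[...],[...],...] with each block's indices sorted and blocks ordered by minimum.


Root system A_3: the 3×3 matrix C matches after relabeling.

Alcove-folded reps (p=23, 7 weights, presented ϖ-order):

  1: (6, 8, 9) · 2: (2, 4, 11) · 3: (2, 4, 11) · 4: (7, 15, 0) · 5: (6, 4, 5) · 6: (6, 4, 5) · 7: (6, 4, 5)

Grouping the 7 weights by Ā_23-representative: 4 linkage classes.

[[1], [2, 3], [4], [5, 6, 7]]


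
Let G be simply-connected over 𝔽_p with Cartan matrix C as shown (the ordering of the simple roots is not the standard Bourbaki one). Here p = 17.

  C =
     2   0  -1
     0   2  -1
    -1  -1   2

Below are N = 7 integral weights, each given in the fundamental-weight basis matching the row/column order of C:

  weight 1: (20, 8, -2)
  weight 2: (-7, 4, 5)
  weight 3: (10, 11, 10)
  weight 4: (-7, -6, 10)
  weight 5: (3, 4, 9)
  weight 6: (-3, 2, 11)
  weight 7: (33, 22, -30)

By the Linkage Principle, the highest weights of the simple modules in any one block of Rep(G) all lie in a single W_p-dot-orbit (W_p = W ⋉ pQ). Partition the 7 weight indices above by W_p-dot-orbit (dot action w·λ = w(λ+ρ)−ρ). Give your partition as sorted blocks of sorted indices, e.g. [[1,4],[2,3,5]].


Type A_3, rank 3, |W|=24; reorder rows/cols to standard.

Folding the 7 weights λ_j+ρ into Ā_17 (reps in the given 3-coord order):

  [1] (5, 1, 3) · [2] (6, 5, 0) · [3] (6, 5, 0) · [4] (6, 5, 0) · [5] (2, 3, 10) · [6] (2, 3, 10) · [7] (6, 5, 0)

Linkage partition of the 7 weights (3 classes, p=17):

[[1], [2, 3, 4, 7], [5, 6]]


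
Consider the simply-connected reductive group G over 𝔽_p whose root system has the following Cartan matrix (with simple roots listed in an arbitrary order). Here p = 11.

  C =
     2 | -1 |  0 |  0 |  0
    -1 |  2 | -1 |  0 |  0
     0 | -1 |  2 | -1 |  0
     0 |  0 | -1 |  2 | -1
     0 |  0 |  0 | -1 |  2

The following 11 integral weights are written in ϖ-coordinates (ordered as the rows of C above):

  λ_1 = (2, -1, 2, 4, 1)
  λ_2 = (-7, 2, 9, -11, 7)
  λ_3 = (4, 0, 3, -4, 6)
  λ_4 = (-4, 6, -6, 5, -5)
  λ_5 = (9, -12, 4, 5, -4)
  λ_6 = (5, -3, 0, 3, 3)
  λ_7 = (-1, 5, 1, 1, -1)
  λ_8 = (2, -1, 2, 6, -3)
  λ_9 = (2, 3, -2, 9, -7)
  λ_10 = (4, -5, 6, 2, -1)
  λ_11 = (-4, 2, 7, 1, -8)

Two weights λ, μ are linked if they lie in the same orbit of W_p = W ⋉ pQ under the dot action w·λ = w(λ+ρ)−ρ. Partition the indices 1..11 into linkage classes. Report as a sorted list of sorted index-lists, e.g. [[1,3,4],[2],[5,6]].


Root system A_5: the 5×5 matrix C matches after relabeling.

Alcove-folded reps (p=11, 11 weights, presented ϖ-order):

  1: (1, 0, 3, 5, 0) · 2: (1, 0, 3, 5, 0) · 3: (2, 1, 1, 3, 1) · 4: (2, 1, 1, 3, 1) · 5: (1, 4, 3, 3, 0) · 6: (2, 1, 1, 3, 2) · 7: (0, 6, 2, 2, 0) · 8: (1, 0, 3, 5, 0) · 9: (2, 1, 1, 3, 1) · 10: (1, 4, 3, 3, 0) · 11: (1, 0, 3, 5, 0)

The 11 indices split into 5 linkage classes (same alcove rep ⇔ same W_11-dot-orbit):

[[1, 2, 8, 11], [3, 4, 9], [5, 10], [6], [7]]


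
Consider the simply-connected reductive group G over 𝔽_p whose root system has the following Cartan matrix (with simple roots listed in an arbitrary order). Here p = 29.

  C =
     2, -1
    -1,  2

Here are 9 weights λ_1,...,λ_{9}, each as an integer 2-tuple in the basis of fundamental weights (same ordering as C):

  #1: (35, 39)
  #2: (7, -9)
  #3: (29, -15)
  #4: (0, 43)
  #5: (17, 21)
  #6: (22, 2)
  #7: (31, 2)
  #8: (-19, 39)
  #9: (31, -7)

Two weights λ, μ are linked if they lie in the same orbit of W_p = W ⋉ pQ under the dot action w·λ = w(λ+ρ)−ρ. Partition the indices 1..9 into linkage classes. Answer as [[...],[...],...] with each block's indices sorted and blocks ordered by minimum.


Root system A_2: the 2×2 matrix C matches after relabeling.

Alcove-folded reps (p=29, 9 weights, presented ϖ-order):

  λ_1 → (7, 11) · λ_2 → (0, 8) · λ_3 → (15, 13) · λ_4 → (15, 13) · λ_5 → (7, 11) · λ_6 → (23, 3) · λ_7 → (23, 3) · λ_8 → (7, 11) · λ_9 → (23, 3)

Linkage partition of the 9 weights (4 classes, p=29):

[[1, 5, 8], [2], [3, 4], [6, 7, 9]]


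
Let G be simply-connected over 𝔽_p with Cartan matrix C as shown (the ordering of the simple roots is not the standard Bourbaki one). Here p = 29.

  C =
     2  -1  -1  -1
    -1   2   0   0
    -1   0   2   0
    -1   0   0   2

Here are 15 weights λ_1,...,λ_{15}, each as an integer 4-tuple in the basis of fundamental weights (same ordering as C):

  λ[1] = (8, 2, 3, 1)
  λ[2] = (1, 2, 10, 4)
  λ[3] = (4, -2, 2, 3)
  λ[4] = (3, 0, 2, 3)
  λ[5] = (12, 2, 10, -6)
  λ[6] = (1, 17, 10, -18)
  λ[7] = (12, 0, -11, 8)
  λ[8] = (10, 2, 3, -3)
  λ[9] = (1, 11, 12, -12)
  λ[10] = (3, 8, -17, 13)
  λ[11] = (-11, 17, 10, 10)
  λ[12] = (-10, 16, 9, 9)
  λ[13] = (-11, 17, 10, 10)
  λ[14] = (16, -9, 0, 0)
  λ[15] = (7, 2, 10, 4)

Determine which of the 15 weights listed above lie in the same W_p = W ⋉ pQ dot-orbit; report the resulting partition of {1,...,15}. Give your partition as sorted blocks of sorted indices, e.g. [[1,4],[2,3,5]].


Root system D_4: the 4×4 matrix C matches after relabeling.

Alcove-folded reps (p=29, 15 weights, presented ϖ-order):

  λ_1 → (9, 3, 4, 2)
  λ_2 → (2, 3, 11, 5)
  λ_3 → (4, 1, 3, 4)
  λ_4 → (4, 1, 3, 4)
  λ_5 → (2, 3, 11, 5)
  λ_6 → (9, 3, 4, 2)
  λ_7 → (3, 1, 10, 9)
  λ_8 → (9, 3, 4, 2)
  λ_9 → (9, 3, 4, 2)
  λ_10 → (9, 3, 4, 2)
  λ_11 → (9, 8, 1, 1)
  λ_12 → (9, 8, 1, 1)
  λ_13 → (9, 8, 1, 1)
  λ_14 → (9, 8, 1, 1)
  λ_15 → (2, 3, 11, 5)

Partition of {1..15} into 5 W_29-dot-orbits:

[[1, 6, 8, 9, 10], [2, 5, 15], [3, 4], [7], [11, 12, 13, 14]]


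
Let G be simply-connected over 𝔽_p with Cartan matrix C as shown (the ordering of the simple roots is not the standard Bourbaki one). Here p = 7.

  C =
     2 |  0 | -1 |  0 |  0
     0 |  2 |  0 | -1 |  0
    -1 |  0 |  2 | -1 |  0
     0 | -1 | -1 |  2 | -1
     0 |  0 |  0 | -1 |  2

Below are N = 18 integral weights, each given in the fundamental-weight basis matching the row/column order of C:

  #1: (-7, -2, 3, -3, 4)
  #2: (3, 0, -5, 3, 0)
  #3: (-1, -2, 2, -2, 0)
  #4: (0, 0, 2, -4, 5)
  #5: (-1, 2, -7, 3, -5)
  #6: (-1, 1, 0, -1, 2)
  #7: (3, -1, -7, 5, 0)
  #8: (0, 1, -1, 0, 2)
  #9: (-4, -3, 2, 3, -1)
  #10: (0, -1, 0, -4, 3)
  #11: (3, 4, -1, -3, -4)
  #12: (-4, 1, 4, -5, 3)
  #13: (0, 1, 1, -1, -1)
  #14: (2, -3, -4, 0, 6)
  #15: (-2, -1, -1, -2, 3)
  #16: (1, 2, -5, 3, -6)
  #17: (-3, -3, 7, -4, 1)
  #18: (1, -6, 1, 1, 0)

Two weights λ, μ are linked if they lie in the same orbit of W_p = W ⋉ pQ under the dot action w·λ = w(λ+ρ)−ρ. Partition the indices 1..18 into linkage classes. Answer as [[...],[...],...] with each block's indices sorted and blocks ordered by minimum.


Dynkin diagram of C (from the 8 off-diagonal −1 entries): D_5.

Ā_7 reps of the 18 weights (D_5, coords as presented):

  λ_1 → (1, 2, 1, 0, 2) · λ_2 → (0, 1, 1, 0, 1) · λ_3 → (0, 1, 1, 0, 1) · λ_4 → (0, 2, 1, 0, 3) · λ_5 → (0, 2, 1, 0, 3) · λ_6 → (0, 2, 1, 0, 3) · λ_7 → (2, 0, 0, 0, 1) · λ_8 → (0, 2, 1, 0, 3) · λ_9 → (1, 2, 2, 0, 0) · λ_10 → (0, 1, 1, 0, 1) · λ_11 → (1, 2, 2, 0, 0) · λ_12 → (1, 2, 2, 0, 0) · λ_13 → (1, 2, 2, 0, 0) · λ_14 → (0, 2, 1, 0, 3) · λ_15 → (0, 1, 1, 0, 1) · λ_16 → (1, 2, 2, 0, 0) · λ_17 → (1, 2, 1, 0, 2) · λ_18 → (1, 2, 1, 0, 2)

Linkage partition of the 18 weights (5 classes, p=7):

[[1, 17, 18], [2, 3, 10, 15], [4, 5, 6, 8, 14], [7], [9, 11, 12, 13, 16]]


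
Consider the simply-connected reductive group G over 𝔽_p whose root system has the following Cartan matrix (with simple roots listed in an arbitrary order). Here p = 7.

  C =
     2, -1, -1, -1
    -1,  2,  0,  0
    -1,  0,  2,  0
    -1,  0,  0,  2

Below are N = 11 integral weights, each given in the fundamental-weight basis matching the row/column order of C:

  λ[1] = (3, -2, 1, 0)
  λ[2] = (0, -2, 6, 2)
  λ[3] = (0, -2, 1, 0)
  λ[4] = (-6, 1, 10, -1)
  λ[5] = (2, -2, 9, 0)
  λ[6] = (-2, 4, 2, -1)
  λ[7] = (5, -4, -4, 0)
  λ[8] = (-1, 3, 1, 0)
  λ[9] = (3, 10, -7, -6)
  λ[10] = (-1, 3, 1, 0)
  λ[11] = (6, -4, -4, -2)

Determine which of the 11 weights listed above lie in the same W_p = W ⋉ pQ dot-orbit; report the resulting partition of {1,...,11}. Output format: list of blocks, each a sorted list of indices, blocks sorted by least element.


Cartan matrix: type D_4 (|W|=192); un-permuting the 4 rows.

Each λ_j+ρ reduced to Ā_7; 4-tuples below use C's row order:

    1: (0, 1, 2, 1)
    2: (0, 3, 3, 1)
    3: (0, 1, 2, 1)
    4: (0, 1, 2, 1)
    5: (0, 1, 2, 1)
    6: (0, 4, 2, 1)
    7: (0, 3, 3, 1)
    8: (0, 4, 2, 1)
    9: (0, 1, 2, 1)
    10: (0, 4, 2, 1)
    11: (0, 3, 3, 1)

The 11 indices split into 3 linkage classes (same alcove rep ⇔ same W_7-dot-orbit):

[[1, 3, 4, 5, 9], [2, 7, 11], [6, 8, 10]]


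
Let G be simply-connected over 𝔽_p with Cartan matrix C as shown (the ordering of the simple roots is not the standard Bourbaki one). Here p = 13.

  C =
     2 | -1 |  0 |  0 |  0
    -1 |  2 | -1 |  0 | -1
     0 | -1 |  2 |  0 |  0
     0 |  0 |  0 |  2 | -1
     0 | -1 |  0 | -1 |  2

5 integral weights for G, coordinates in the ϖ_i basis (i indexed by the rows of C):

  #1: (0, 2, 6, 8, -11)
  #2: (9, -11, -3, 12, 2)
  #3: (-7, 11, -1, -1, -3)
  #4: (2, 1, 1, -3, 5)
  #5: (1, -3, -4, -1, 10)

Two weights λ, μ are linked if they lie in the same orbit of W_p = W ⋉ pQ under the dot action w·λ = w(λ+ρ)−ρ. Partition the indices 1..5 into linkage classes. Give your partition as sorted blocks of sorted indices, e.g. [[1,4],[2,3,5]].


D_5 Cartan matrix, 5 simple roots permuted; ρ=(1,1,1,1,1).

W_13-reps of the 5 weights in Ā_13 (same 5-coord order as C):

  1: (6, 1, 0, 1, 2)
  2: (6, 1, 0, 1, 2)
  3: (6, 1, 0, 1, 2)
  4: (3, 0, 2, 0, 2)
  5: (3, 0, 2, 0, 2)

Grouping the 5 weights by Ā_13-representative: 2 linkage classes.

[[1, 2, 3], [4, 5]]


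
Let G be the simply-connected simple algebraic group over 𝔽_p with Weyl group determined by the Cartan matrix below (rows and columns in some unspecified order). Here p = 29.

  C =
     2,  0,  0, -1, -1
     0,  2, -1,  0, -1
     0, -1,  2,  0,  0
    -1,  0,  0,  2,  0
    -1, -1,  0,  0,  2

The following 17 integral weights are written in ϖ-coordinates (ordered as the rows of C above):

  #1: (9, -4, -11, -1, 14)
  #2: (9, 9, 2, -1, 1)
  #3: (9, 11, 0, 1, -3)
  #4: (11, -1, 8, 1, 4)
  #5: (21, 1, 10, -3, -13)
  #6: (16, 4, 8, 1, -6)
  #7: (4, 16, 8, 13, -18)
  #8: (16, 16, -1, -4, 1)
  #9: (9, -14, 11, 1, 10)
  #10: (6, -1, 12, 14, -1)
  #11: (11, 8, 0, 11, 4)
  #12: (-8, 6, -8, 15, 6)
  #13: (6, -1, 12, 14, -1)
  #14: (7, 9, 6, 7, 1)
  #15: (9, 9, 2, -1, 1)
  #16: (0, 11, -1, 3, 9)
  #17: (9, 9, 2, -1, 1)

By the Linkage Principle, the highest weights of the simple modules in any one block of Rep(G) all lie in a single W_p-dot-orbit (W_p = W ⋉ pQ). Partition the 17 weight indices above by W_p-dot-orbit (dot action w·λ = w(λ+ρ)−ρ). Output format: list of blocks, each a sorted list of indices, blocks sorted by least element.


Type A_5, rank 5, |W|=720; reorder rows/cols to standard.

λ_j+ρ reflected into Ā_29 (⟨·,θ^∨⟩≤29); 5-tuples as given:

  λ_1+ρ ↦ (10, 10, 3, 0, 2);  λ_2+ρ ↦ (10, 10, 3, 0, 2);  λ_3+ρ ↦ (8, 10, 1, 2, 2);  λ_4+ρ ↦ (12, 0, 9, 2, 5);  λ_5+ρ ↦ (8, 10, 1, 2, 2);  λ_6+ρ ↦ (12, 0, 9, 2, 5);  λ_7+ρ ↦ (12, 0, 9, 2, 5);  λ_8+ρ ↦ (10, 10, 3, 0, 2);  λ_9+ρ ↦ (8, 10, 1, 2, 2);  λ_10+ρ ↦ (7, 0, 7, 9, 0);  λ_11+ρ ↦ (12, 0, 9, 2, 5);  λ_12+ρ ↦ (7, 0, 7, 9, 0);  λ_13+ρ ↦ (7, 0, 7, 9, 0);  λ_14+ρ ↦ (8, 10, 1, 2, 2);  λ_15+ρ ↦ (10, 10, 3, 0, 2);  λ_16+ρ ↦ (1, 12, 0, 4, 10);  λ_17+ρ ↦ (10, 10, 3, 0, 2)

Partition of {1..17} into 5 W_29-dot-orbits:

[[1, 2, 8, 15, 17], [3, 5, 9, 14], [4, 6, 7, 11], [10, 12, 13], [16]]


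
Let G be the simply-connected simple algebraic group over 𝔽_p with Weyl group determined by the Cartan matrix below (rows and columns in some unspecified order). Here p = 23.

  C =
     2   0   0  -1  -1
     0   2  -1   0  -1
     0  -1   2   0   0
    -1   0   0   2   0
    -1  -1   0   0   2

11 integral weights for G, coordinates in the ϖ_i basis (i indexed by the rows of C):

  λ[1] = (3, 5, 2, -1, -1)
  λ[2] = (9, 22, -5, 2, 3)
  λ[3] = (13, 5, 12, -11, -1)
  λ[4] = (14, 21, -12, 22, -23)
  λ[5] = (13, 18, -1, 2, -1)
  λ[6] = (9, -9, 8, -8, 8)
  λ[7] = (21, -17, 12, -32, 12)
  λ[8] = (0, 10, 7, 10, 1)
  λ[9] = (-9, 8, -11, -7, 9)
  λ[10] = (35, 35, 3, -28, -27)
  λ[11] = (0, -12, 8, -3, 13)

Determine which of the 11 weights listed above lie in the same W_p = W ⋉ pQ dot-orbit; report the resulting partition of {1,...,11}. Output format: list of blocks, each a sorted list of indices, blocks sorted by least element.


A_5 Cartan matrix, 5 simple roots permuted; ρ=(1,1,1,1,1).

Each λ_j+ρ reduced to Ā_23; 5-tuples below use C's row order:

  [1] (4, 6, 3, 0, 0) · [2] (4, 6, 3, 0, 0) · [3] (4, 6, 3, 0, 0) · [4] (7, 4, 11, 1, 0) · [5] (4, 6, 3, 0, 0) · [6] (3, 8, 1, 7, 1) · [7] (3, 8, 1, 7, 1) · [8] (1, 9, 2, 1, 2) · [9] (1, 4, 5, 8, 1) · [10] (4, 6, 3, 0, 0) · [11] (1, 9, 2, 1, 2)

The 11 indices split into 5 linkage classes (same alcove rep ⇔ same W_23-dot-orbit):

[[1, 2, 3, 5, 10], [4], [6, 7], [8, 11], [9]]


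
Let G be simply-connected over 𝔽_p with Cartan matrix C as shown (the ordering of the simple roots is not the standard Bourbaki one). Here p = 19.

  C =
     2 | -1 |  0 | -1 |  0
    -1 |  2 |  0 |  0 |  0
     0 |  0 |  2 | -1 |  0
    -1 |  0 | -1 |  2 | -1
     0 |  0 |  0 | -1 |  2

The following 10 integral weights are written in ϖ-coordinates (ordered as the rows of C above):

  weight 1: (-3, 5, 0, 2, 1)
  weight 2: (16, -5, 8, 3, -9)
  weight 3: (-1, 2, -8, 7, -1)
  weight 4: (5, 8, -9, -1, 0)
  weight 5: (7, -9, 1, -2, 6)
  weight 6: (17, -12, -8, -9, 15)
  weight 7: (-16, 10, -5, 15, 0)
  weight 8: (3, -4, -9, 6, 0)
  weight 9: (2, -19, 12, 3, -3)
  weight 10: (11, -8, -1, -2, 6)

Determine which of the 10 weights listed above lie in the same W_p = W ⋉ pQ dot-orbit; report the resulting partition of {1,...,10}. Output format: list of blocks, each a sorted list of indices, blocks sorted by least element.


Root system D_5: the 5×5 matrix C matches after relabeling.

Each λ_j+ρ reduced to Ā_19; 5-tuples below use C's row order:

  λ_1 → (2, 4, 1, 1, 2);  λ_2 → (2, 4, 1, 1, 2);  λ_3 → (0, 3, 7, 1, 0);  λ_4 → (1, 7, 1, 0, 6);  λ_5 → (1, 7, 1, 0, 6);  λ_6 → (0, 3, 7, 1, 0);  λ_7 → (2, 4, 1, 1, 2);  λ_8 → (0, 3, 7, 1, 0);  λ_9 → (1, 2, 0, 1, 11);  λ_10 → (1, 7, 1, 0, 6)

These 10 weights hit 4 W_19-dot-orbits; sizes (3, 3, 3, 1):

[[1, 2, 7], [3, 6, 8], [4, 5, 10], [9]]


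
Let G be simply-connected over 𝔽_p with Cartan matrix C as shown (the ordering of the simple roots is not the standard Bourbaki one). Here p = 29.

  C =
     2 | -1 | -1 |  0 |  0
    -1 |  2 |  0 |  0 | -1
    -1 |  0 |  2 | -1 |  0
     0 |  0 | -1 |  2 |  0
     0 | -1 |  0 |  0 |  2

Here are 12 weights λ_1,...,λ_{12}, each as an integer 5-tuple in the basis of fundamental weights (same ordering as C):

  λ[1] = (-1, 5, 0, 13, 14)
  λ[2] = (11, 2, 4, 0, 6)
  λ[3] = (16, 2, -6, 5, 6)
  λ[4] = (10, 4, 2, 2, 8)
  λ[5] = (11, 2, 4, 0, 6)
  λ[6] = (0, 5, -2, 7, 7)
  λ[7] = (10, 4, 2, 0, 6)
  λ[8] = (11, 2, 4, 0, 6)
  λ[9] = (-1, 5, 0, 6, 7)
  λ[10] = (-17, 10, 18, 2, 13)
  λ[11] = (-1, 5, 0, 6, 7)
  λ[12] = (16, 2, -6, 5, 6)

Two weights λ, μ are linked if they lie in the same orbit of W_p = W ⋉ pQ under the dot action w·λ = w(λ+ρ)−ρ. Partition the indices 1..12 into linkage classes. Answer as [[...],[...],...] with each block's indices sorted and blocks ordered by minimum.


Dynkin diagram of C (from the 8 off-diagonal −1 entries): A_5.

Alcove-folded reps (p=29, 12 weights, presented ϖ-order):

  λ_1+ρ ↦ (0, 6, 1, 7, 8)
  λ_2+ρ ↦ (12, 3, 5, 1, 7)
  λ_3+ρ ↦ (12, 3, 5, 1, 7)
  λ_4+ρ ↦ (11, 5, 3, 1, 7)
  λ_5+ρ ↦ (12, 3, 5, 1, 7)
  λ_6+ρ ↦ (0, 6, 1, 7, 8)
  λ_7+ρ ↦ (11, 5, 3, 1, 7)
  λ_8+ρ ↦ (12, 3, 5, 1, 7)
  λ_9+ρ ↦ (0, 6, 1, 7, 8)
  λ_10+ρ ↦ (11, 5, 3, 1, 7)
  λ_11+ρ ↦ (0, 6, 1, 7, 8)
  λ_12+ρ ↦ (12, 3, 5, 1, 7)

The 12 indices split into 3 linkage classes (same alcove rep ⇔ same W_29-dot-orbit):

[[1, 6, 9, 11], [2, 3, 5, 8, 12], [4, 7, 10]]


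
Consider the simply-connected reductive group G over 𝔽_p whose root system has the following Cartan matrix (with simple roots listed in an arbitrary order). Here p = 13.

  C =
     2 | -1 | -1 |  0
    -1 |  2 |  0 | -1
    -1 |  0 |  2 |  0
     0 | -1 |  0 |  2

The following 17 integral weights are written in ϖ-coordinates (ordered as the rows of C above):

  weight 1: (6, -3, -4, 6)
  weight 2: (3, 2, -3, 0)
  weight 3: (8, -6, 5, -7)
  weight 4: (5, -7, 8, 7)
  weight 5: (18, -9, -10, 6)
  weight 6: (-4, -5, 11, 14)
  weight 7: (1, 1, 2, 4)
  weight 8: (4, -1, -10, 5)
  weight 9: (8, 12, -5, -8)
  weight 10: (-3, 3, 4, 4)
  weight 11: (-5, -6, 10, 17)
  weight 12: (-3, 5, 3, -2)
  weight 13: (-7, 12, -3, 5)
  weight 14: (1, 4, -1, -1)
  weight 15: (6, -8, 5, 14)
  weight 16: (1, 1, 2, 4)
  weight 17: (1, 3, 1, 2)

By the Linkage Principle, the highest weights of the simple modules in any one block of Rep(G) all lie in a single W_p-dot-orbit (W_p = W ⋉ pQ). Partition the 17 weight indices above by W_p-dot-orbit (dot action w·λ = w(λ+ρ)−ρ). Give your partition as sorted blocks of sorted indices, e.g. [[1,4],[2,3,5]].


Dynkin diagram of C (from the 6 off-diagonal −1 entries): A_4.

W_13-reps of the 17 weights in Ā_13 (same 4-coord order as C):

    1: (2, 2, 3, 5)
    2: (2, 3, 2, 1)
    3: (2, 4, 2, 3)
    4: (0, 4, 5, 2)
    5: (2, 2, 3, 5)
    6: (2, 3, 2, 1)
    7: (2, 2, 3, 5)
    8: (0, 4, 5, 2)
    9: (0, 4, 5, 2)
    10: (2, 2, 3, 5)
    11: (0, 4, 5, 2)
    12: (2, 3, 2, 1)
    13: (2, 5, 0, 0)
    14: (2, 5, 0, 0)
    15: (2, 5, 0, 0)
    16: (2, 2, 3, 5)
    17: (2, 4, 2, 3)

Grouping the 17 weights by Ā_13-representative: 5 linkage classes.

[[1, 5, 7, 10, 16], [2, 6, 12], [3, 17], [4, 8, 9, 11], [13, 14, 15]]


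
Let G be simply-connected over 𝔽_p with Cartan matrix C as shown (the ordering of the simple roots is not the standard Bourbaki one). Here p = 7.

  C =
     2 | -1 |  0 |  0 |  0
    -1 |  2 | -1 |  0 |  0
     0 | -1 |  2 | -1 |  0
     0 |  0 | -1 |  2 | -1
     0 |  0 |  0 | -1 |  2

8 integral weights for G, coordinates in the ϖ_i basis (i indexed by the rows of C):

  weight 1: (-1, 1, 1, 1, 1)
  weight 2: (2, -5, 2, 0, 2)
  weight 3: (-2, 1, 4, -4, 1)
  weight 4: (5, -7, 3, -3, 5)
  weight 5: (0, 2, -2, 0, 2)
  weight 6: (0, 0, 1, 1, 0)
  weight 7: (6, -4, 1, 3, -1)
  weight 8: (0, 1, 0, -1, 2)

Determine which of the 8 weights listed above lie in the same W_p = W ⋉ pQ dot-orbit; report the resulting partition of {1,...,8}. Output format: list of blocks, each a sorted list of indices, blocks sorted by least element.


Dynkin diagram of C (from the 8 off-diagonal −1 entries): A_5.

Folding the 8 weights λ_j+ρ into Ā_7 (reps in the given 5-coord order):

  λ_1 → (1, 1, 2, 2, 1);  λ_2 → (1, 2, 1, 0, 3);  λ_3 → (1, 1, 2, 2, 1);  λ_4 → (1, 1, 2, 2, 1);  λ_5 → (1, 2, 1, 0, 3);  λ_6 → (1, 1, 2, 2, 1);  λ_7 → (1, 2, 1, 0, 3);  λ_8 → (1, 2, 1, 0, 3)

Partition of {1..8} into 2 W_7-dot-orbits:

[[1, 3, 4, 6], [2, 5, 7, 8]]


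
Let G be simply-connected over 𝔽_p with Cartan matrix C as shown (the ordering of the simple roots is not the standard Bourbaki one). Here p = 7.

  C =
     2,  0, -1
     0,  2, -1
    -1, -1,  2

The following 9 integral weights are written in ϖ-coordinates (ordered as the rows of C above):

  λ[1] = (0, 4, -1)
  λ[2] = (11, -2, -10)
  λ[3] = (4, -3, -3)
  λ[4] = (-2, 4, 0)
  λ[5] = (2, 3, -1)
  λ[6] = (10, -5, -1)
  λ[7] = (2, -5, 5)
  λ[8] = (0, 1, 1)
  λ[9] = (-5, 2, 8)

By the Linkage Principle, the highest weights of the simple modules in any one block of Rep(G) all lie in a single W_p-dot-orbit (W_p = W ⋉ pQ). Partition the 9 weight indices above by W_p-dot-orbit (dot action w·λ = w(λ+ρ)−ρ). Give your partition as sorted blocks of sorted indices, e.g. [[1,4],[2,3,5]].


Type A_3, rank 3, |W|=24; reorder rows/cols to standard.

Ā_7 reps of the 9 weights (A_3, coords as presented):

  1: (1, 5, 0)
  2: (1, 2, 2)
  3: (1, 2, 2)
  4: (1, 5, 0)
  5: (3, 4, 0)
  6: (3, 4, 0)
  7: (1, 2, 2)
  8: (1, 2, 2)
  9: (1, 2, 2)

Grouping the 9 weights by Ā_7-representative: 3 linkage classes.

[[1, 4], [2, 3, 7, 8, 9], [5, 6]]


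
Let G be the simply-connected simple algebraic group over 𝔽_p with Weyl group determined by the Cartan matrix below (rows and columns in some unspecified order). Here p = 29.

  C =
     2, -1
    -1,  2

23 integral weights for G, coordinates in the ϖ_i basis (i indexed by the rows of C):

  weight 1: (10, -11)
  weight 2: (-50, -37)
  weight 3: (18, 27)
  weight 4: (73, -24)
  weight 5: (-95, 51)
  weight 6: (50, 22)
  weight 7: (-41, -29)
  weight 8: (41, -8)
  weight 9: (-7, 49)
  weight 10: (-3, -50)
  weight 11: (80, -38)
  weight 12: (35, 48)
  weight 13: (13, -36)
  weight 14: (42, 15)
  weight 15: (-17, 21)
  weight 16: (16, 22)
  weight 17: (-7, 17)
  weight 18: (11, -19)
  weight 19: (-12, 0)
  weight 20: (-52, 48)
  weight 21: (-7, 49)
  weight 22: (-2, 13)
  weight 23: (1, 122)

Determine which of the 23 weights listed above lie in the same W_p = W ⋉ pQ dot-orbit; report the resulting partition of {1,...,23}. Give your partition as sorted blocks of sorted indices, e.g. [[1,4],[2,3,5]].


Cartan matrix: type A_2 (|W|=6); un-permuting the 2 rows.

Alcove-folded reps (p=29, 23 weights, presented ϖ-order):

  λ_1+ρ ↦ (1, 10)
  λ_2+ρ ↦ (7, 20)
  λ_3+ρ ↦ (1, 10)
  λ_4+ρ ↦ (16, 6)
  λ_5+ρ ↦ (16, 6)
  λ_6+ρ ↦ (16, 6)
  λ_7+ρ ↦ (1, 10)
  λ_8+ρ ↦ (16, 6)
  λ_9+ρ ↦ (15, 8)
  λ_10+ρ ↦ (7, 20)
  λ_11+ρ ↦ (15, 8)
  λ_12+ρ ↦ (7, 20)
  λ_13+ρ ↦ (15, 8)
  λ_14+ρ ↦ (1, 13)
  λ_15+ρ ↦ (16, 6)
  λ_16+ρ ↦ (6, 12)
  λ_17+ρ ↦ (6, 12)
  λ_18+ρ ↦ (6, 12)
  λ_19+ρ ↦ (1, 10)
  λ_20+ρ ↦ (7, 20)
  λ_21+ρ ↦ (15, 8)
  λ_22+ρ ↦ (1, 13)
  λ_23+ρ ↦ (7, 20)

The 23 indices split into 6 linkage classes (same alcove rep ⇔ same W_29-dot-orbit):

[[1, 3, 7, 19], [2, 10, 12, 20, 23], [4, 5, 6, 8, 15], [9, 11, 13, 21], [14, 22], [16, 17, 18]]


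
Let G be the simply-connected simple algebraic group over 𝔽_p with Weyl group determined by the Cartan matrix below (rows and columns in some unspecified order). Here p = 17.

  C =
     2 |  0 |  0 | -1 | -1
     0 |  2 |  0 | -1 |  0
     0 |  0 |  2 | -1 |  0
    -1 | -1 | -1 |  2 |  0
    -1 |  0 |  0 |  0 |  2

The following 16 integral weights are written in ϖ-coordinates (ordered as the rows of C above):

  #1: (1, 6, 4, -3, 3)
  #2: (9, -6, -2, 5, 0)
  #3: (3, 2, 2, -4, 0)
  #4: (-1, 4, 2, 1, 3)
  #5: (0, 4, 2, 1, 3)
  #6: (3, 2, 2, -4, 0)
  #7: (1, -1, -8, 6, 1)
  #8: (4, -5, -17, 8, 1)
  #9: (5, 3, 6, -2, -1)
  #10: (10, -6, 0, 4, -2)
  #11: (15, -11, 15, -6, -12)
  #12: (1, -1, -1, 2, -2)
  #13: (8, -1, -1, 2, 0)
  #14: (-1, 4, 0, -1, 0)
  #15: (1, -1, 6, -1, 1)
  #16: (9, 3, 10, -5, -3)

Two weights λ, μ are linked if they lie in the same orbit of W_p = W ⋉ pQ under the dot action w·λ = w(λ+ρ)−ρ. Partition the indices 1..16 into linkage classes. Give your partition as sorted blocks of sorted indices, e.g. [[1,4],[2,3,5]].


Root system D_5: the 5×5 matrix C matches after relabeling.

Alcove-folded reps (p=17, 16 weights, presented ϖ-order):

    λ_1 → (0, 5, 3, 2, 4)
    λ_2 → (0, 5, 1, 0, 1)
    λ_3 → (1, 0, 0, 3, 1)
    λ_4 → (0, 5, 3, 2, 4)
    λ_5 → (0, 5, 3, 2, 4)
    λ_6 → (1, 0, 0, 3, 1)
    λ_7 → (2, 0, 7, 0, 2)
    λ_8 → (0, 5, 3, 2, 4)
    λ_9 → (1, 3, 6, 1, 0)
    λ_10 → (0, 5, 1, 0, 1)
    λ_11 → (0, 5, 1, 0, 1)
    λ_12 → (1, 0, 0, 3, 1)
    λ_13 → (1, 0, 0, 3, 1)
    λ_14 → (0, 5, 1, 0, 1)
    λ_15 → (2, 0, 7, 0, 2)
    λ_16 → (2, 0, 7, 0, 2)

Partition of {1..16} into 5 W_17-dot-orbits:

[[1, 4, 5, 8], [2, 10, 11, 14], [3, 6, 12, 13], [7, 15, 16], [9]]


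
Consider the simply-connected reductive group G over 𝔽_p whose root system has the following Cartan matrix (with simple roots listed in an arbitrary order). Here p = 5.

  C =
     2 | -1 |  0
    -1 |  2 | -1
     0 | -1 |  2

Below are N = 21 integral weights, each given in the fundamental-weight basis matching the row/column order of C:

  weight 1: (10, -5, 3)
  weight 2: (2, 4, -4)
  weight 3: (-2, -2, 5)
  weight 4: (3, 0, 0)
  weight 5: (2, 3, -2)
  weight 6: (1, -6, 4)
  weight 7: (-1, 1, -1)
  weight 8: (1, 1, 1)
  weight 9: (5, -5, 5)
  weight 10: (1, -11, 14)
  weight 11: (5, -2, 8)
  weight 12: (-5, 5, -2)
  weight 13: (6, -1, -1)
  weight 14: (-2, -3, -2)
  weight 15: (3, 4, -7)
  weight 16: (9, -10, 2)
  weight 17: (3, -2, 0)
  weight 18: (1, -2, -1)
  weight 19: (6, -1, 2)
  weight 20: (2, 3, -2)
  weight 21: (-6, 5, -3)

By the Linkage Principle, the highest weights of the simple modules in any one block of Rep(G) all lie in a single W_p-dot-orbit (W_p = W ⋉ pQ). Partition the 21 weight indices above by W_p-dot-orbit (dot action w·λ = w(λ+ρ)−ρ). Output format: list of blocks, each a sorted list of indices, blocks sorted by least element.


Dynkin diagram of C (from the 4 off-diagonal −1 entries): A_3.

λ_j+ρ reflected into Ā_5 (⟨·,θ^∨⟩≤5); 3-tuples as given:

  λ_1 → (0, 1, 3);  λ_2 → (0, 2, 0);  λ_3 → (0, 1, 3);  λ_4 → (3, 1, 0);  λ_5 → (1, 2, 1);  λ_6 → (3, 2, 0);  λ_7 → (0, 2, 0);  λ_8 → (1, 2, 1);  λ_9 → (1, 2, 1);  λ_10 → (3, 2, 0);  λ_11 → (0, 1, 3);  λ_12 → (3, 1, 0);  λ_13 → (3, 2, 0);  λ_14 → (1, 2, 1);  λ_15 → (1, 0, 1);  λ_16 → (3, 1, 0);  λ_17 → (3, 1, 0);  λ_18 → (1, 0, 1);  λ_19 → (0, 2, 0);  λ_20 → (1, 2, 1);  λ_21 → (3, 1, 0)

Grouping the 21 weights by Ā_5-representative: 6 linkage classes.

[[1, 3, 11], [2, 7, 19], [4, 12, 16, 17, 21], [5, 8, 9, 14, 20], [6, 10, 13], [15, 18]]


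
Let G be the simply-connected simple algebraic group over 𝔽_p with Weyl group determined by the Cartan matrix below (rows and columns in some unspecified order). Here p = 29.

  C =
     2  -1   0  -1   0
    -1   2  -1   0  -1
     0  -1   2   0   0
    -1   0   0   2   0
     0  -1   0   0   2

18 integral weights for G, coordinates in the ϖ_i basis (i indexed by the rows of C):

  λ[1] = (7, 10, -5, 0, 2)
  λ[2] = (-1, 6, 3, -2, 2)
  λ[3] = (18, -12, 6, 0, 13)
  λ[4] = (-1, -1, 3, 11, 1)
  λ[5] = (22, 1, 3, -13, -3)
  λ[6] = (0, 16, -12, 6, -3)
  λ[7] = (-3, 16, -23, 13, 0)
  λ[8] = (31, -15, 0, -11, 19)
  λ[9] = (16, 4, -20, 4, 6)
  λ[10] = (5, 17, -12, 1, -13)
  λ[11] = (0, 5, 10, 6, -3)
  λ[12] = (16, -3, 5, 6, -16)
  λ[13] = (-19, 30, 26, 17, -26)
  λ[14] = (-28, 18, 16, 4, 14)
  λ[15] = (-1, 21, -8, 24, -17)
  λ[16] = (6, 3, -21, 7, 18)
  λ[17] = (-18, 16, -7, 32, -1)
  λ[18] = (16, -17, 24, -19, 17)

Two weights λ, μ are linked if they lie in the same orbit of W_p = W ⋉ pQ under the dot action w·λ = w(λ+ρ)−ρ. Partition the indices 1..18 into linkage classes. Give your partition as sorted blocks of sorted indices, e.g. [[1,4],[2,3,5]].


Root system D_5: the 5×5 matrix C matches after relabeling.

λ_j+ρ reflected into Ā_29 (⟨·,θ^∨⟩≤29); 5-tuples as given:

    [1] (1, 6, 4, 0, 3)
    [2] (1, 6, 4, 0, 3)
    [3] (1, 6, 4, 0, 3)
    [4] (0, 0, 4, 12, 2)
    [5] (0, 0, 4, 12, 2)
    [6] (0, 4, 11, 7, 2)
    [7] (0, 4, 11, 7, 2)
    [8] (1, 6, 4, 0, 3)
    [9] (5, 2, 5, 0, 7)
    [10] (1, 5, 6, 2, 7)
    [11] (0, 4, 11, 7, 2)
    [12] (0, 4, 11, 7, 2)
    [13] (0, 0, 4, 12, 2)
    [14] (5, 2, 5, 0, 7)
    [15] (0, 4, 11, 7, 2)
    [16] (1, 6, 4, 0, 3)
    [17] (0, 0, 4, 12, 2)
    [18] (1, 1, 8, 1, 1)

Linkage partition of the 18 weights (6 classes, p=29):

[[1, 2, 3, 8, 16], [4, 5, 13, 17], [6, 7, 11, 12, 15], [9, 14], [10], [18]]


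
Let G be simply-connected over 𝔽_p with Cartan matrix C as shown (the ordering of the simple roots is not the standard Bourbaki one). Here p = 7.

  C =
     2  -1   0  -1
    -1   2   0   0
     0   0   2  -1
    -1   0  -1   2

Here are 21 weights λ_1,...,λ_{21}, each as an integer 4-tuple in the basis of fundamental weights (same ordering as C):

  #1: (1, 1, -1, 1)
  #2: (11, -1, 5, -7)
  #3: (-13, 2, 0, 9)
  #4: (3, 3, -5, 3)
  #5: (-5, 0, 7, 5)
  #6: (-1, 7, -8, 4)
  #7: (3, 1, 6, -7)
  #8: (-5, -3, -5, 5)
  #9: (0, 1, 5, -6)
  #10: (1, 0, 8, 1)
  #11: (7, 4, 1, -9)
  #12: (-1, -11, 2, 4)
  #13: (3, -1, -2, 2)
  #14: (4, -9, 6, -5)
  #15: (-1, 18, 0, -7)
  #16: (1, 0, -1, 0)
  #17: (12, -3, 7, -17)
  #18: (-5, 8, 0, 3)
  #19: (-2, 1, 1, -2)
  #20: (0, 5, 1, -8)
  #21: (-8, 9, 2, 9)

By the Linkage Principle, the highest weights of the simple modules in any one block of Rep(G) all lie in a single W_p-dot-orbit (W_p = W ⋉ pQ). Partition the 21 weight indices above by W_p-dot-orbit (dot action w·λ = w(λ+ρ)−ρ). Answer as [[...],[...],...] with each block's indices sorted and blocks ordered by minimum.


Root system A_4: the 4×4 matrix C matches after relabeling.

Ā_7 reps of the 21 weights (A_4, coords as presented):

  λ_1+ρ ↦ (2, 2, 0, 2) · λ_2+ρ ↦ (1, 0, 0, 1) · λ_3+ρ ↦ (2, 2, 1, 1) · λ_4+ρ ↦ (2, 1, 0, 1) · λ_5+ρ ↦ (2, 1, 0, 1) · λ_6+ρ ↦ (1, 0, 0, 1) · λ_7+ρ ↦ (2, 0, 1, 4) · λ_8+ρ ↦ (2, 2, 0, 2) · λ_9+ρ ↦ (2, 2, 1, 1) · λ_10+ρ ↦ (2, 2, 0, 2) · λ_11+ρ ↦ (1, 0, 0, 1) · λ_12+ρ ↦ (2, 2, 0, 2) · λ_13+ρ ↦ (4, 0, 1, 2) · λ_14+ρ ↦ (4, 0, 1, 2) · λ_15+ρ ↦ (1, 0, 0, 1) · λ_16+ρ ↦ (2, 1, 0, 1) · λ_17+ρ ↦ (2, 2, 1, 1) · λ_18+ρ ↦ (2, 2, 0, 2) · λ_19+ρ ↦ (1, 0, 0, 1) · λ_20+ρ ↦ (2, 0, 1, 4) · λ_21+ρ ↦ (2, 1, 0, 1)

The 21 indices split into 6 linkage classes (same alcove rep ⇔ same W_7-dot-orbit):

[[1, 8, 10, 12, 18], [2, 6, 11, 15, 19], [3, 9, 17], [4, 5, 16, 21], [7, 20], [13, 14]]


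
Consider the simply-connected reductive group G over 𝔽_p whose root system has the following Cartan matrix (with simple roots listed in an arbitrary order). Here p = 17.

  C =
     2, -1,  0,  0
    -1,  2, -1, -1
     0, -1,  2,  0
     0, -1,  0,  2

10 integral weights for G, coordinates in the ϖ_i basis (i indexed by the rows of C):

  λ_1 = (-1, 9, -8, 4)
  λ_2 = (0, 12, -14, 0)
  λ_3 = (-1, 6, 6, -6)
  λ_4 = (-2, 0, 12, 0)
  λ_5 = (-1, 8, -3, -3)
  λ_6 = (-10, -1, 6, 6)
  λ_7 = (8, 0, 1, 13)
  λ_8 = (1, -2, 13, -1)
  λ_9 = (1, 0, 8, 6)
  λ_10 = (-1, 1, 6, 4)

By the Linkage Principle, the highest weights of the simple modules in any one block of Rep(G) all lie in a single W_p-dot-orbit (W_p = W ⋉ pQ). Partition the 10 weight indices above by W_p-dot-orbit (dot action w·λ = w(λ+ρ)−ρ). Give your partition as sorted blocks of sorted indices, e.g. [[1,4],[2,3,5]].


C ↔ D_4 under row/col permutation; |W(D_4)| = 192.

Each λ_j+ρ reduced to Ā_17; 4-tuples below use C's row order:

  1: (0, 2, 7, 5)
  2: (1, 0, 13, 1)
  3: (0, 2, 7, 5)
  4: (1, 0, 13, 1)
  5: (0, 5, 2, 2)
  6: (0, 5, 2, 2)
  7: (0, 2, 7, 5)
  8: (1, 0, 13, 1)
  9: (0, 2, 7, 5)
  10: (0, 2, 7, 5)

3 distinct reps among the 10 weights ⇒ 3 W_17-linkage classes:

[[1, 3, 7, 9, 10], [2, 4, 8], [5, 6]]


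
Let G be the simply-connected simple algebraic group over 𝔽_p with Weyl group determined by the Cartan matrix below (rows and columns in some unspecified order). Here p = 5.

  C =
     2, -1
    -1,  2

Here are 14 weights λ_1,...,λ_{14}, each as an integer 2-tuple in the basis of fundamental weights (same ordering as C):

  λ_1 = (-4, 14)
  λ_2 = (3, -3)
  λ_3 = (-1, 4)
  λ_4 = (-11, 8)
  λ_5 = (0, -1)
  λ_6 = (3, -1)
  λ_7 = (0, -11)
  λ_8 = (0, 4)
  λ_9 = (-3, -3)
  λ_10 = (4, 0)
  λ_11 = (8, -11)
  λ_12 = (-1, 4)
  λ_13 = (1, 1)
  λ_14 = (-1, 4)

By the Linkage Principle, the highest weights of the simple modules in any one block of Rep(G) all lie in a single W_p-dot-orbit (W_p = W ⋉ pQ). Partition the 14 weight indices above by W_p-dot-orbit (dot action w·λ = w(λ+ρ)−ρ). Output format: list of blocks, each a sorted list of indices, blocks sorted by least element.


Root system A_2: the 2×2 matrix C matches after relabeling.

λ_j+ρ reflected into Ā_5 (⟨·,θ^∨⟩≤5); 2-tuples as given:

    [1] (0, 3)
    [2] (2, 2)
    [3] (0, 5)
    [4] (0, 4)
    [5] (1, 0)
    [6] (4, 0)
    [7] (0, 4)
    [8] (0, 4)
    [9] (2, 2)
    [10] (4, 0)
    [11] (4, 0)
    [12] (0, 5)
    [13] (2, 2)
    [14] (0, 5)

The 14 indices split into 6 linkage classes (same alcove rep ⇔ same W_5-dot-orbit):

[[1], [2, 9, 13], [3, 12, 14], [4, 7, 8], [5], [6, 10, 11]]


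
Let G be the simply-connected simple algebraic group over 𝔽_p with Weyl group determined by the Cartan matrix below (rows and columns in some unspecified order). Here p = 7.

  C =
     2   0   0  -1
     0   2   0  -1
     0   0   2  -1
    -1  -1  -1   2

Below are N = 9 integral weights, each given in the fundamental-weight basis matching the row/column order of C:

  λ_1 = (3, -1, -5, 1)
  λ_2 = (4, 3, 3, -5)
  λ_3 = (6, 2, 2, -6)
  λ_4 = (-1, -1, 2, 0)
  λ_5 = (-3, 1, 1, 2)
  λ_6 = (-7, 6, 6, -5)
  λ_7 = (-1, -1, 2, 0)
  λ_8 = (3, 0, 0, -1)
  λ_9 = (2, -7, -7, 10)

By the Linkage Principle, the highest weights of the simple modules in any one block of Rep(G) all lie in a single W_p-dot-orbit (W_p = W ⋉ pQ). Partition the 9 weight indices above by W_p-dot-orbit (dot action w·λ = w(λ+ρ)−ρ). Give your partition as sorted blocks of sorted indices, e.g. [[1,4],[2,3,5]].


C ↔ D_4 under row/col permutation; |W(D_4)| = 192.

Ā_7 reps of the 9 weights (D_4, coords as presented):

  [1] (2, 2, 2, 0) · [2] (1, 0, 0, 2) · [3] (2, 2, 2, 0) · [4] (0, 0, 3, 1) · [5] (2, 2, 2, 0) · [6] (1, 0, 0, 3) · [7] (0, 0, 3, 1) · [8] (4, 1, 1, 0) · [9] (4, 1, 1, 0)

5 distinct reps among the 9 weights ⇒ 5 W_7-linkage classes:

[[1, 3, 5], [2], [4, 7], [6], [8, 9]]


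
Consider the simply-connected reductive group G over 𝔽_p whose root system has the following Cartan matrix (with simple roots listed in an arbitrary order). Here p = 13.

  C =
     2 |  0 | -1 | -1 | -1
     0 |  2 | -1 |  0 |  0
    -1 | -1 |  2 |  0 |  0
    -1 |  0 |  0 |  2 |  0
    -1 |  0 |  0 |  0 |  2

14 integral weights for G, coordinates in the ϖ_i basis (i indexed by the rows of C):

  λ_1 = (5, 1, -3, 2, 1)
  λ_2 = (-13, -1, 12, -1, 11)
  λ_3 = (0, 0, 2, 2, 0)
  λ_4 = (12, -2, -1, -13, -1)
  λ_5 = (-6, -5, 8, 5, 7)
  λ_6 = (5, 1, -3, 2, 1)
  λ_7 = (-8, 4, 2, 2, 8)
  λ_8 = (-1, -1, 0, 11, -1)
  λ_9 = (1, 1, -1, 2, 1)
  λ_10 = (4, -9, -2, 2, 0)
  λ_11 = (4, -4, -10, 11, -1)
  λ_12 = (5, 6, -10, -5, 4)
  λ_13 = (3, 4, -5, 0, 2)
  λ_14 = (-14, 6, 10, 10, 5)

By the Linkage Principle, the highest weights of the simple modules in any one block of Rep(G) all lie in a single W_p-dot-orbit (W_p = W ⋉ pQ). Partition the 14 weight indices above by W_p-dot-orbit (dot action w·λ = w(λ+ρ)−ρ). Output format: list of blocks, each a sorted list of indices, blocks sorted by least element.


D_5 Cartan matrix, 5 simple roots permuted; ρ=(1,1,1,1,1).

Folding the 14 weights λ_j+ρ into Ā_13 (reps in the given 5-coord order):

  λ_1+ρ ↦ (2, 2, 0, 3, 2);  λ_2+ρ ↦ (0, 0, 0, 12, 0);  λ_3+ρ ↦ (1, 1, 3, 3, 1);  λ_4+ρ ↦ (0, 0, 0, 12, 0);  λ_5+ρ ↦ (0, 1, 4, 1, 3);  λ_6+ρ ↦ (2, 2, 0, 3, 2);  λ_7+ρ ↦ (1, 1, 3, 3, 1);  λ_8+ρ ↦ (0, 0, 0, 12, 0);  λ_9+ρ ↦ (2, 2, 0, 3, 2);  λ_10+ρ ↦ (0, 1, 4, 1, 3);  λ_11+ρ ↦ (0, 1, 4, 1, 3);  λ_12+ρ ↦ (2, 2, 0, 3, 2);  λ_13+ρ ↦ (0, 1, 4, 1, 3);  λ_14+ρ ↦ (2, 2, 0, 3, 2)

4 distinct reps among the 14 weights ⇒ 4 W_13-linkage classes:

[[1, 6, 9, 12, 14], [2, 4, 8], [3, 7], [5, 10, 11, 13]]


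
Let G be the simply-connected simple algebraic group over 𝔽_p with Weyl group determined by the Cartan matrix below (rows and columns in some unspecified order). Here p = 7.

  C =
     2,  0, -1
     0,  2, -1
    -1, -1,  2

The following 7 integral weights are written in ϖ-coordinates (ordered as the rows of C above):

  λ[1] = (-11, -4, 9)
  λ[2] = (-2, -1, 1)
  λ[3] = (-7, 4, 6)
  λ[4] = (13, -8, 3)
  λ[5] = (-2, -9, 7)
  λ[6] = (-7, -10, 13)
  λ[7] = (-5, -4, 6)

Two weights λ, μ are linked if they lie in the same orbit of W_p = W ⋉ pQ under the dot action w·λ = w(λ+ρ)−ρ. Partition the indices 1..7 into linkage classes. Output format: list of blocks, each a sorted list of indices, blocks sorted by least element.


C ↔ A_3 under row/col permutation; |W(A_3)| = 24.

W_7-reps of the 7 weights in Ā_7 (same 3-coord order as C):

  [1] (4, 3, 0)
  [2] (1, 0, 1)
  [3] (1, 0, 1)
  [4] (4, 3, 0)
  [5] (1, 6, 0)
  [6] (1, 0, 1)
  [7] (4, 3, 0)

3 distinct reps among the 7 weights ⇒ 3 W_7-linkage classes:

[[1, 4, 7], [2, 3, 6], [5]]


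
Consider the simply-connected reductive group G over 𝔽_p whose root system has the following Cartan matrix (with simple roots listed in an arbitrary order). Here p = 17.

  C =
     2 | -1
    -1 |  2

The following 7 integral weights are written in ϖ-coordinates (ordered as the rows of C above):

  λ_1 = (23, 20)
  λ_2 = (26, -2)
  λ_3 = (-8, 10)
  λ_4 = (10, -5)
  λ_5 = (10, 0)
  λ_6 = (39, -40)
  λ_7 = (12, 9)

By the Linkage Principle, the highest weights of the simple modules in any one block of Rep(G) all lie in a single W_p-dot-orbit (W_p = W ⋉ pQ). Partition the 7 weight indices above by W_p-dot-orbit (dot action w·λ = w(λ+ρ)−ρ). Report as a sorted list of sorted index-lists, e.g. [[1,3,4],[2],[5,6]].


C ↔ A_2 under row/col permutation; |W(A_2)| = 6.

Ā_17 reps of the 7 weights (A_2, coords as presented):

    1: (7, 4)
    2: (7, 9)
    3: (7, 4)
    4: (7, 4)
    5: (11, 1)
    6: (11, 1)
    7: (7, 4)

Grouping the 7 weights by Ā_17-representative: 3 linkage classes.

[[1, 3, 4, 7], [2], [5, 6]]
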